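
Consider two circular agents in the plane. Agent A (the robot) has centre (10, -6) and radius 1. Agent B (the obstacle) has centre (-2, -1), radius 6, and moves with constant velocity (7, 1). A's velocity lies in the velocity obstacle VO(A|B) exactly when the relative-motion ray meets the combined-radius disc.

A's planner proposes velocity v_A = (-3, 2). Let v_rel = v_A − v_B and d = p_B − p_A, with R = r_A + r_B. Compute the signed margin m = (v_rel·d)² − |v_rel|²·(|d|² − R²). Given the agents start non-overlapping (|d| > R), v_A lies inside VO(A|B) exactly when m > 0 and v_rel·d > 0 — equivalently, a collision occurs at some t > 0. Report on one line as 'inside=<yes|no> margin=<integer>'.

d = (-12, 5),  |d|² = 169;  R = 1+6 = 7,  c = 169−7² = 120
v_rel = (-10, 1),  |v_rel|² = 101;  v_rel·d = (-10)·(-12) + (1)·(5) = 125
101·t² − 250·t + 120 = 0  ⇒  m = 125² − 101·120 = 3505
m = 3505 > 0,  v_rel·d = 125 > 0  ⇒  inside

inside=yes margin=3505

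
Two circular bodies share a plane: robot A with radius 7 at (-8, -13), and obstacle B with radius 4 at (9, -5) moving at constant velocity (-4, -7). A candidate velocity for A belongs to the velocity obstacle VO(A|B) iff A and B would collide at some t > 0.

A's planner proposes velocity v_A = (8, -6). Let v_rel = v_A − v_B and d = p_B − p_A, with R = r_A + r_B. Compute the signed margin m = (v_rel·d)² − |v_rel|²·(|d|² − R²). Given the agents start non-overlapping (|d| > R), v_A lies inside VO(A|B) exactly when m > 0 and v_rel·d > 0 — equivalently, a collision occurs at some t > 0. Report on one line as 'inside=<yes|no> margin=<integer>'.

d = (17, 8),  |d|² = 353;  R = 7+4 = 11,  c = 353−11² = 232
v_rel = (12, 1),  |v_rel|² = 145;  v_rel·d = (12)·(17) + (1)·(8) = 212
145·t² − 424·t + 232 = 0  ⇒  m = 212² − 145·232 = 11304
m = 11304 > 0,  v_rel·d = 212 > 0  ⇒  inside

inside=yes margin=11304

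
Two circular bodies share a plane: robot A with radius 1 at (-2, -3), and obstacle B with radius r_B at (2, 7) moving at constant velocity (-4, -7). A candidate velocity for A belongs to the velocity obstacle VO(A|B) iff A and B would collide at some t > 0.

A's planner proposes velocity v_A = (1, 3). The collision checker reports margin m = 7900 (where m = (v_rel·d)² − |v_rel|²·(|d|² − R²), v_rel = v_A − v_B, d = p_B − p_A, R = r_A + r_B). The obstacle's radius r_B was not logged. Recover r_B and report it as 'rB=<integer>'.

m = 7900
d = (4, 10);  v_rel = (5, 10),  |v_rel|² = 125
v_rel×d = (5)·(10) − (10)·(4) = 10
since m = R²·125 − 10²:  R² = (100 + 7900) / 125 = 64
R = √64 = 8  ⇒  r_B = 8 − 1 = 7

rB=7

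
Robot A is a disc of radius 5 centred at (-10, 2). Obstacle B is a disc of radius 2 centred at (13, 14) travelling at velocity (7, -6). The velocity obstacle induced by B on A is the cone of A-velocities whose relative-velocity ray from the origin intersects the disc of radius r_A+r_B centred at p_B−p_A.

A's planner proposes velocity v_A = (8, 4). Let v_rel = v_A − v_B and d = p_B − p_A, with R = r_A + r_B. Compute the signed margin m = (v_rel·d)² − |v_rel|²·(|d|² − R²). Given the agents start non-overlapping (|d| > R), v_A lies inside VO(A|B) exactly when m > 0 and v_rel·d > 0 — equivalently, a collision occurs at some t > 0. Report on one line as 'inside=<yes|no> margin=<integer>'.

d = (23, 12),  |d|² = 673;  R = 5+2 = 7,  c = 673−7² = 624
v_rel = (1, 10),  |v_rel|² = 101;  v_rel·d = (1)·(23) + (10)·(12) = 143
101·t² − 286·t + 624 = 0  ⇒  m = 143² − 101·624 = -42575
m = -42575 < 0,  v_rel·d = 143 > 0  ⇒  outside

inside=no margin=-42575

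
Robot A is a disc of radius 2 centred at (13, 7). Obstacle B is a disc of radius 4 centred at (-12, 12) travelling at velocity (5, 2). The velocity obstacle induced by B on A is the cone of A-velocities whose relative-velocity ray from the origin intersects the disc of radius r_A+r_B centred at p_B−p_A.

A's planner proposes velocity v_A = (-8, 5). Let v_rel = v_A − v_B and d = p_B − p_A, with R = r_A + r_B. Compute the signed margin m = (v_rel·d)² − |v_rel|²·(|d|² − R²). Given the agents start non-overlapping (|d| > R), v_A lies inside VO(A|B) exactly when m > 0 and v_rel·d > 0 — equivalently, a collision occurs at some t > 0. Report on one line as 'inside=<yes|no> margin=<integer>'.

d = (-25, 5),  |d|² = 650;  R = 2+4 = 6,  c = 650−6² = 614
v_rel = (-13, 3),  |v_rel|² = 178;  v_rel·d = (-13)·(-25) + (3)·(5) = 340
178·t² − 680·t + 614 = 0  ⇒  m = 340² − 178·614 = 6308
m = 6308 > 0,  v_rel·d = 340 > 0  ⇒  inside

inside=yes margin=6308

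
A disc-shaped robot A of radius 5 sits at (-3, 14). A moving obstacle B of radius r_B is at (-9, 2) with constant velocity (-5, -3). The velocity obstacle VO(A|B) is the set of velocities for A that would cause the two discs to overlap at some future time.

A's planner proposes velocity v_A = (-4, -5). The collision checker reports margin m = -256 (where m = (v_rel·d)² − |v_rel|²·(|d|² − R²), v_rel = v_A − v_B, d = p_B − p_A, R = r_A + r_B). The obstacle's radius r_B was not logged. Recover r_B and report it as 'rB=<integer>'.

m = -256
d = (-6, -12);  v_rel = (1, -2),  |v_rel|² = 5
v_rel×d = (1)·(-12) − (-2)·(-6) = -24
since m = R²·5 − (-24)²:  R² = (576 + -256) / 5 = 64
R = √64 = 8  ⇒  r_B = 8 − 5 = 3

rB=3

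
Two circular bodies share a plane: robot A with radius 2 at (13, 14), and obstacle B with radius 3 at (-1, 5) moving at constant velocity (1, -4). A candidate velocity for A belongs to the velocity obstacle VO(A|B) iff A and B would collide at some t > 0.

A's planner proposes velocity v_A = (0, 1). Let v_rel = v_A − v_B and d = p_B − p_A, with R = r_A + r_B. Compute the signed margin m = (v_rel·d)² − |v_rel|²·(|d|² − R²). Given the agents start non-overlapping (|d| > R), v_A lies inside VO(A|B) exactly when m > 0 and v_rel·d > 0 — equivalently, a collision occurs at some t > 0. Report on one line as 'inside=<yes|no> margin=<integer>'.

d = (-14, -9),  |d|² = 277;  R = 2+3 = 5,  c = 277−5² = 252
v_rel = (-1, 5),  |v_rel|² = 26;  v_rel·d = (-1)·(-14) + (5)·(-9) = -31
26·t² + 62·t + 252 = 0  ⇒  m = (-31)² − 26·252 = -5591
m = -5591 < 0,  v_rel·d = -31 < 0  ⇒  outside

inside=no margin=-5591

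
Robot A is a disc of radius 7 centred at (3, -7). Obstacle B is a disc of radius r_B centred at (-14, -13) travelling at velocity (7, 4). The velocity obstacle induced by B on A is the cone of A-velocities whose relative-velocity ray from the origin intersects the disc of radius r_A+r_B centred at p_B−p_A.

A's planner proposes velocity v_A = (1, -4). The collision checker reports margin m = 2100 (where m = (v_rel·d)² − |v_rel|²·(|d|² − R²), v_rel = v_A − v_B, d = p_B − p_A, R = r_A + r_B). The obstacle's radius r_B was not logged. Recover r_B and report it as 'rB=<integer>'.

m = 2100
d = (-17, -6);  v_rel = (-6, -8),  |v_rel|² = 100
v_rel×d = (-6)·(-6) − (-8)·(-17) = -100
since m = R²·100 − (-100)²:  R² = (10000 + 2100) / 100 = 121
R = √121 = 11  ⇒  r_B = 11 − 7 = 4

rB=4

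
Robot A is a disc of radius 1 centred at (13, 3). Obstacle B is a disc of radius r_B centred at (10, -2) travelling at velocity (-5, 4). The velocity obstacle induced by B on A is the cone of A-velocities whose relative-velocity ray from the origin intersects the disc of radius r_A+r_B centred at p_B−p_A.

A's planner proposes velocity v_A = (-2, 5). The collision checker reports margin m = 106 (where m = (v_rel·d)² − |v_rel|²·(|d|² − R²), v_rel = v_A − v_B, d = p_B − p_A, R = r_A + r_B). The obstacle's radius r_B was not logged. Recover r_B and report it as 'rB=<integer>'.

m = 106
d = (-3, -5);  v_rel = (3, 1),  |v_rel|² = 10
v_rel×d = (3)·(-5) − (1)·(-3) = -12
since m = R²·10 − (-12)²:  R² = (144 + 106) / 10 = 25
R = √25 = 5  ⇒  r_B = 5 − 1 = 4

rB=4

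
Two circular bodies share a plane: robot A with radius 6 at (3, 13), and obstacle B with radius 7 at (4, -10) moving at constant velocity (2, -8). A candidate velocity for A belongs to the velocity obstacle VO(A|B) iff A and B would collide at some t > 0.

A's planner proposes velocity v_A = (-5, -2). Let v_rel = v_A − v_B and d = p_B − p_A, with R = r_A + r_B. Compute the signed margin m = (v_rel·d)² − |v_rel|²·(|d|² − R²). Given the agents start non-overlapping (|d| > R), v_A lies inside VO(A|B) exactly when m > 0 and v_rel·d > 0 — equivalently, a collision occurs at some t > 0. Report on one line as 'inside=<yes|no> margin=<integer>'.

d = (1, -23),  |d|² = 530;  R = 6+7 = 13,  c = 530−13² = 361
v_rel = (-7, 6),  |v_rel|² = 85;  v_rel·d = (-7)·(1) + (6)·(-23) = -145
85·t² + 290·t + 361 = 0  ⇒  m = (-145)² − 85·361 = -9660
m = -9660 < 0,  v_rel·d = -145 < 0  ⇒  outside

inside=no margin=-9660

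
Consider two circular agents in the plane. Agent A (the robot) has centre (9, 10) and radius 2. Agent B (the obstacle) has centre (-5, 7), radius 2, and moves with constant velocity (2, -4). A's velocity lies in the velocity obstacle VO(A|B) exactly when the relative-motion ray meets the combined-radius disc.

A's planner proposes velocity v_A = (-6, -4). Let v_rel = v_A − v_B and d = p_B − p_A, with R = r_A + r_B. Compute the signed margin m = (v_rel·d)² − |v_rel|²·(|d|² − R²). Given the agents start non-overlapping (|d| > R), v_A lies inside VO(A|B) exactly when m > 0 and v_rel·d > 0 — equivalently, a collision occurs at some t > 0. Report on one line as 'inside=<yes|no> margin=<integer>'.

d = (-14, -3),  |d|² = 205;  R = 2+2 = 4,  c = 205−4² = 189
v_rel = (-8, 0),  |v_rel|² = 64;  v_rel·d = (-8)·(-14) + (0)·(-3) = 112
64·t² − 224·t + 189 = 0  ⇒  m = 112² − 64·189 = 448
m = 448 > 0,  v_rel·d = 112 > 0  ⇒  inside

inside=yes margin=448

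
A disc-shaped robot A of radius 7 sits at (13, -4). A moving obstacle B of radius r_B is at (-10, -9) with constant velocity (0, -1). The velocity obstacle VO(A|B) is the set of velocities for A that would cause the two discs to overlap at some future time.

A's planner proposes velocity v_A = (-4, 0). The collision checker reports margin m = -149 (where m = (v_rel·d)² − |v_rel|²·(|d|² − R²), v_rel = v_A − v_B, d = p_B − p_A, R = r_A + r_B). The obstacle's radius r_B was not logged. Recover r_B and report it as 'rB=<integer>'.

m = -149
d = (-23, -5);  v_rel = (-4, 1),  |v_rel|² = 17
v_rel×d = (-4)·(-5) − (1)·(-23) = 43
since m = R²·17 − 43²:  R² = (1849 + -149) / 17 = 100
R = √100 = 10  ⇒  r_B = 10 − 7 = 3

rB=3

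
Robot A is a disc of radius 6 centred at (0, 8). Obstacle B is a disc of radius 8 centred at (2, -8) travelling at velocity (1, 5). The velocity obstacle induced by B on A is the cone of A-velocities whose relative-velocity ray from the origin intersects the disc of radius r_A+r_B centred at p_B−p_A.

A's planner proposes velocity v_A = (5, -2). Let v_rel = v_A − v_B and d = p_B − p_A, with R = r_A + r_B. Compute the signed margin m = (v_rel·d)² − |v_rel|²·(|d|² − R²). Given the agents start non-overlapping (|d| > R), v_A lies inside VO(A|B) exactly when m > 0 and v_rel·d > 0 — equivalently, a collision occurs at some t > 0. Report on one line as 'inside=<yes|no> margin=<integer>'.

d = (2, -16),  |d|² = 260;  R = 6+8 = 14,  c = 260−14² = 64
v_rel = (4, -7),  |v_rel|² = 65;  v_rel·d = (4)·(2) + (-7)·(-16) = 120
65·t² − 240·t + 64 = 0  ⇒  m = 120² − 65·64 = 10240
m = 10240 > 0,  v_rel·d = 120 > 0  ⇒  inside

inside=yes margin=10240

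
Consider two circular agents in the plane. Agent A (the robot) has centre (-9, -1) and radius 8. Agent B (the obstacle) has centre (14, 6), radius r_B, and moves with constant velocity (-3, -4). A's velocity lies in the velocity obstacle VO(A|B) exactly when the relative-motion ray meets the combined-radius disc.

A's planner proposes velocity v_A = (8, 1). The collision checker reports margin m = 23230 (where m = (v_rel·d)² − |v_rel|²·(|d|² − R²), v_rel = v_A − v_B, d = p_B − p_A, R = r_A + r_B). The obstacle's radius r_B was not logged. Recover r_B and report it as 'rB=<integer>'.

m = 23230
d = (23, 7);  v_rel = (11, 5),  |v_rel|² = 146
v_rel×d = (11)·(7) − (5)·(23) = -38
since m = R²·146 − (-38)²:  R² = (1444 + 23230) / 146 = 169
R = √169 = 13  ⇒  r_B = 13 − 8 = 5

rB=5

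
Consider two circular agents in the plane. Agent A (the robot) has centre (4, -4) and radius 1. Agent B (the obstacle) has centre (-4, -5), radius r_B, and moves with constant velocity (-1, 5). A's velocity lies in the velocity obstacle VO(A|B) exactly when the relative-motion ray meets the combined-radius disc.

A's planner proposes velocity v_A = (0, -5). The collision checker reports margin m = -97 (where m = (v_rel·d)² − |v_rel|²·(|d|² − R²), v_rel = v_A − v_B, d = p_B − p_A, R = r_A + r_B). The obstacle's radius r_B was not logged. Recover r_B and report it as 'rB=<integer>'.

m = -97
d = (-8, -1);  v_rel = (1, -10),  |v_rel|² = 101
v_rel×d = (1)·(-1) − (-10)·(-8) = -81
since m = R²·101 − (-81)²:  R² = (6561 + -97) / 101 = 64
R = √64 = 8  ⇒  r_B = 8 − 1 = 7

rB=7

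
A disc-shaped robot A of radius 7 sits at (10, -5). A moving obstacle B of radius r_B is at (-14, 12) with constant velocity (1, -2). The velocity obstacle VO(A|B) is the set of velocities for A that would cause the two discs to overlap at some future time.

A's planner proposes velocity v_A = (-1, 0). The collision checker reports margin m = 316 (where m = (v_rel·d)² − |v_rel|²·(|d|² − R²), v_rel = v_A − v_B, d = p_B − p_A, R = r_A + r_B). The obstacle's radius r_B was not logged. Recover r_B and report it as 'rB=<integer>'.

m = 316
d = (-24, 17);  v_rel = (-2, 2),  |v_rel|² = 8
v_rel×d = (-2)·(17) − (2)·(-24) = 14
since m = R²·8 − 14²:  R² = (196 + 316) / 8 = 64
R = √64 = 8  ⇒  r_B = 8 − 7 = 1

rB=1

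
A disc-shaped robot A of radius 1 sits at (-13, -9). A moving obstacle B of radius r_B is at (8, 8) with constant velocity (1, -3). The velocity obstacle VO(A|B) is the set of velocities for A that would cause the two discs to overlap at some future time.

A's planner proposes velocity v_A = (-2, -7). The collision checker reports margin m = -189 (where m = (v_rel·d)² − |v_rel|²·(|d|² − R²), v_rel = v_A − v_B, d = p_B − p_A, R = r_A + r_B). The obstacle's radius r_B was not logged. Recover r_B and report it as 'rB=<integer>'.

m = -189
d = (21, 17);  v_rel = (-3, -4),  |v_rel|² = 25
v_rel×d = (-3)·(17) − (-4)·(21) = 33
since m = R²·25 − 33²:  R² = (1089 + -189) / 25 = 36
R = √36 = 6  ⇒  r_B = 6 − 1 = 5

rB=5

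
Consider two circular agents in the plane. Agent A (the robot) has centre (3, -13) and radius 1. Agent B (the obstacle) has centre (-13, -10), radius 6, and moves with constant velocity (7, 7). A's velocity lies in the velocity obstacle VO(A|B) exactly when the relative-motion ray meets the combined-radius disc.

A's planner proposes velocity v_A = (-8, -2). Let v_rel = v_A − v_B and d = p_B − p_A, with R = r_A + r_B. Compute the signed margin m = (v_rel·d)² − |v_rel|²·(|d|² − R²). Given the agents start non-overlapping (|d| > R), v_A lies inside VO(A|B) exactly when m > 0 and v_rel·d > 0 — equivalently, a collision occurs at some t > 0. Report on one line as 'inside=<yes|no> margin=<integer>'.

d = (-16, 3),  |d|² = 265;  R = 1+6 = 7,  c = 265−7² = 216
v_rel = (-15, -9),  |v_rel|² = 306;  v_rel·d = (-15)·(-16) + (-9)·(3) = 213
306·t² − 426·t + 216 = 0  ⇒  m = 213² − 306·216 = -20727
m = -20727 < 0,  v_rel·d = 213 > 0  ⇒  outside

inside=no margin=-20727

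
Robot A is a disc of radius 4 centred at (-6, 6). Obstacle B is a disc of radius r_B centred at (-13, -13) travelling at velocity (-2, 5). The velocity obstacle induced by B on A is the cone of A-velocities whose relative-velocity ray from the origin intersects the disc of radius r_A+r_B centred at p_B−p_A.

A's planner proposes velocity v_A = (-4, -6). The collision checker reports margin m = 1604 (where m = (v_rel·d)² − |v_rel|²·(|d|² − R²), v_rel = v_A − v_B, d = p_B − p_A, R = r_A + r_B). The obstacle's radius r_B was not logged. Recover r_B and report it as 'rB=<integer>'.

m = 1604
d = (-7, -19);  v_rel = (-2, -11),  |v_rel|² = 125
v_rel×d = (-2)·(-19) − (-11)·(-7) = -39
since m = R²·125 − (-39)²:  R² = (1521 + 1604) / 125 = 25
R = √25 = 5  ⇒  r_B = 5 − 4 = 1

rB=1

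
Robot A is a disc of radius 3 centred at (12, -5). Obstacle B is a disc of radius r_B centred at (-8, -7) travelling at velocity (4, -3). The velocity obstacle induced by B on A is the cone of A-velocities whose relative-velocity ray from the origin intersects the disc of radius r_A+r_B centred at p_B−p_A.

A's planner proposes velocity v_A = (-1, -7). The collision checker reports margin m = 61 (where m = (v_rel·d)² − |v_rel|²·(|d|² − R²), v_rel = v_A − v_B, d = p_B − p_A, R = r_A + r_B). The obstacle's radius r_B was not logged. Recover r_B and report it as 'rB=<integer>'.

m = 61
d = (-20, -2);  v_rel = (-5, -4),  |v_rel|² = 41
v_rel×d = (-5)·(-2) − (-4)·(-20) = -70
since m = R²·41 − (-70)²:  R² = (4900 + 61) / 41 = 121
R = √121 = 11  ⇒  r_B = 11 − 3 = 8

rB=8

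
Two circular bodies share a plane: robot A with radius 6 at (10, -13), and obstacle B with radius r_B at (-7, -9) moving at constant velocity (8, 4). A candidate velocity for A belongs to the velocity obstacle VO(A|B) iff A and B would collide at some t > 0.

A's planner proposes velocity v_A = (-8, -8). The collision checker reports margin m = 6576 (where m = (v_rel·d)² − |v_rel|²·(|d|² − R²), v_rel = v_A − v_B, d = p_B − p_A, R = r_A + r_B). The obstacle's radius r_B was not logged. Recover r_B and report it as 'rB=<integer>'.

m = 6576
d = (-17, 4);  v_rel = (-16, -12),  |v_rel|² = 400
v_rel×d = (-16)·(4) − (-12)·(-17) = -268
since m = R²·400 − (-268)²:  R² = (71824 + 6576) / 400 = 196
R = √196 = 14  ⇒  r_B = 14 − 6 = 8

rB=8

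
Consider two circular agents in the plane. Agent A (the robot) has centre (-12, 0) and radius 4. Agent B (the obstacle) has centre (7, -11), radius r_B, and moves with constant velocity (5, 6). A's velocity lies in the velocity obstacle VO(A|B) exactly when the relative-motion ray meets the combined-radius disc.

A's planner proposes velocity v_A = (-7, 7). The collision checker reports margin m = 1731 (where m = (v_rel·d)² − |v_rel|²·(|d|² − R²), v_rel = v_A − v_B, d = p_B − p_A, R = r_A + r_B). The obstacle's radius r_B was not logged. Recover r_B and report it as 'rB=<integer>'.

m = 1731
d = (19, -11);  v_rel = (-12, 1),  |v_rel|² = 145
v_rel×d = (-12)·(-11) − (1)·(19) = 113
since m = R²·145 − 113²:  R² = (12769 + 1731) / 145 = 100
R = √100 = 10  ⇒  r_B = 10 − 4 = 6

rB=6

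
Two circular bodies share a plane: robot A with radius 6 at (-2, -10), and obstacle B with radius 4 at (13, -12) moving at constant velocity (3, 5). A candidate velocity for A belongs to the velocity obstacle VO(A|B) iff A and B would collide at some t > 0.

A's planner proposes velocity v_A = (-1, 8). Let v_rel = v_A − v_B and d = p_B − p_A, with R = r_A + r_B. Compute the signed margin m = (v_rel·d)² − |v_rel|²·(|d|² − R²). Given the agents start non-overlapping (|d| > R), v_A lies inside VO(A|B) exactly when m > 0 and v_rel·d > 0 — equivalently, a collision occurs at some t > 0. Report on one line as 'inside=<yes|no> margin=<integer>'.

d = (15, -2),  |d|² = 229;  R = 6+4 = 10,  c = 229−10² = 129
v_rel = (-4, 3),  |v_rel|² = 25;  v_rel·d = (-4)·(15) + (3)·(-2) = -66
25·t² + 132·t + 129 = 0  ⇒  m = (-66)² − 25·129 = 1131
m = 1131 > 0,  v_rel·d = -66 < 0  ⇒  outside

inside=no margin=1131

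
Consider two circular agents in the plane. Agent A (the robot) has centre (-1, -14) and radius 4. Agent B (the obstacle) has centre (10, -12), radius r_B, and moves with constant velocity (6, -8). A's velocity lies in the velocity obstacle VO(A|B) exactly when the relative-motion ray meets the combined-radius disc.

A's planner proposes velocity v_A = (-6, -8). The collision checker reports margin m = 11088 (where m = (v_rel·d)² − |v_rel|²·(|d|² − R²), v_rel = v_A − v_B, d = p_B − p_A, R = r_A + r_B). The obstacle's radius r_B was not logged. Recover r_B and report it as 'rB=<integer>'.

m = 11088
d = (11, 2);  v_rel = (-12, 0),  |v_rel|² = 144
v_rel×d = (-12)·(2) − (0)·(11) = -24
since m = R²·144 − (-24)²:  R² = (576 + 11088) / 144 = 81
R = √81 = 9  ⇒  r_B = 9 − 4 = 5

rB=5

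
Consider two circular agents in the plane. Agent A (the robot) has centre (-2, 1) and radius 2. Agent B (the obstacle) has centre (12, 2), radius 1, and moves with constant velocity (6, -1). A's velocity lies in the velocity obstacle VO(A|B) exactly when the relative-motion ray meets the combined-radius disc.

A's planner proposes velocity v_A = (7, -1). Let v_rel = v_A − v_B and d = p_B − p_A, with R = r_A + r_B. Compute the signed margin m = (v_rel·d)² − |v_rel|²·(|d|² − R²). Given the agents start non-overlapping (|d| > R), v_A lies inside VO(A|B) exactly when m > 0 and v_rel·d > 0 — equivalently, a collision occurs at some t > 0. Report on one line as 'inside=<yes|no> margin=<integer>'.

d = (14, 1),  |d|² = 197;  R = 2+1 = 3,  c = 197−3² = 188
v_rel = (1, 0),  |v_rel|² = 1;  v_rel·d = (1)·(14) + (0)·(1) = 14
1·t² − 28·t + 188 = 0  ⇒  m = 14² − 1·188 = 8
m = 8 > 0,  v_rel·d = 14 > 0  ⇒  inside

inside=yes margin=8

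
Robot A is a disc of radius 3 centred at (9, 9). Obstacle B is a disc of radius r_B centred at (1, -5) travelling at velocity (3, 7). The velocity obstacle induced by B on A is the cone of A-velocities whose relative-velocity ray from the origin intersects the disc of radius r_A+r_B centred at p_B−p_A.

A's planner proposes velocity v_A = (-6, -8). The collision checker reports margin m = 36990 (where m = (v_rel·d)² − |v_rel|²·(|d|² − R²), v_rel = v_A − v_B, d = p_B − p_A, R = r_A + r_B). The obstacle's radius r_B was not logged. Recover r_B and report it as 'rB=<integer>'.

m = 36990
d = (-8, -14);  v_rel = (-9, -15),  |v_rel|² = 306
v_rel×d = (-9)·(-14) − (-15)·(-8) = 6
since m = R²·306 − 6²:  R² = (36 + 36990) / 306 = 121
R = √121 = 11  ⇒  r_B = 11 − 3 = 8

rB=8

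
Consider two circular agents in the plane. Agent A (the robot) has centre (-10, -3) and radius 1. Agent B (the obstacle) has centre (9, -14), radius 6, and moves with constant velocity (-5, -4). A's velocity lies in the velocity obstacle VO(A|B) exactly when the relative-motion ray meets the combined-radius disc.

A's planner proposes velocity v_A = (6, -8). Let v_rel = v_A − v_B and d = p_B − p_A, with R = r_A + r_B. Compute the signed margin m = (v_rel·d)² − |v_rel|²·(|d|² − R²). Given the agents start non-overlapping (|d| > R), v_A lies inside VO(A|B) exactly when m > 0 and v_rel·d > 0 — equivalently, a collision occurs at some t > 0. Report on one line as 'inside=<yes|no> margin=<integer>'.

d = (19, -11),  |d|² = 482;  R = 1+6 = 7,  c = 482−7² = 433
v_rel = (11, -4),  |v_rel|² = 137;  v_rel·d = (11)·(19) + (-4)·(-11) = 253
137·t² − 506·t + 433 = 0  ⇒  m = 253² − 137·433 = 4688
m = 4688 > 0,  v_rel·d = 253 > 0  ⇒  inside

inside=yes margin=4688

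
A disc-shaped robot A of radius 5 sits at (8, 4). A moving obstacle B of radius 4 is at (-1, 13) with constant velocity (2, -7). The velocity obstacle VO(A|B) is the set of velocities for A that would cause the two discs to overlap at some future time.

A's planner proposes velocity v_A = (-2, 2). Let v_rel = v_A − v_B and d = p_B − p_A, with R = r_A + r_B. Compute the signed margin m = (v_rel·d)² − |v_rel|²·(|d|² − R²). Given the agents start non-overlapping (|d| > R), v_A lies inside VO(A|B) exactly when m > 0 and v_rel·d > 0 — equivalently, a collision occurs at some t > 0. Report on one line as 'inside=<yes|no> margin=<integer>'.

d = (-9, 9),  |d|² = 162;  R = 5+4 = 9,  c = 162−9² = 81
v_rel = (-4, 9),  |v_rel|² = 97;  v_rel·d = (-4)·(-9) + (9)·(9) = 117
97·t² − 234·t + 81 = 0  ⇒  m = 117² − 97·81 = 5832
m = 5832 > 0,  v_rel·d = 117 > 0  ⇒  inside

inside=yes margin=5832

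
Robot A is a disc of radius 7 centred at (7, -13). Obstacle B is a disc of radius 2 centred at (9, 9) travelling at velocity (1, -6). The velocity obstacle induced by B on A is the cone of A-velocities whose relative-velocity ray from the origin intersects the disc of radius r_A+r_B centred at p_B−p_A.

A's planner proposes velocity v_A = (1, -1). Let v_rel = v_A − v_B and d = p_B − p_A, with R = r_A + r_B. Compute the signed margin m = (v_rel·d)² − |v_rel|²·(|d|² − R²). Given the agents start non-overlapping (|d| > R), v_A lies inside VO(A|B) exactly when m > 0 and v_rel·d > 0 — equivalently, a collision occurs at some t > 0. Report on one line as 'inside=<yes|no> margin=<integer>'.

d = (2, 22),  |d|² = 488;  R = 7+2 = 9,  c = 488−9² = 407
v_rel = (0, 5),  |v_rel|² = 25;  v_rel·d = (0)·(2) + (5)·(22) = 110
25·t² − 220·t + 407 = 0  ⇒  m = 110² − 25·407 = 1925
m = 1925 > 0,  v_rel·d = 110 > 0  ⇒  inside

inside=yes margin=1925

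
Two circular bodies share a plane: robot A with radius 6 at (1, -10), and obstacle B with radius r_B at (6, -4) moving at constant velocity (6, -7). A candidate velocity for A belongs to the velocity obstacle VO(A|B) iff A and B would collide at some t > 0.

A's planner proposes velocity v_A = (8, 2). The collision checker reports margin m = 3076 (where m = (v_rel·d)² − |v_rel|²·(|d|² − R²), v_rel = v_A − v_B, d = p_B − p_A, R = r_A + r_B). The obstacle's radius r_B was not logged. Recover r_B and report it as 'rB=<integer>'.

m = 3076
d = (5, 6);  v_rel = (2, 9),  |v_rel|² = 85
v_rel×d = (2)·(6) − (9)·(5) = -33
since m = R²·85 − (-33)²:  R² = (1089 + 3076) / 85 = 49
R = √49 = 7  ⇒  r_B = 7 − 6 = 1

rB=1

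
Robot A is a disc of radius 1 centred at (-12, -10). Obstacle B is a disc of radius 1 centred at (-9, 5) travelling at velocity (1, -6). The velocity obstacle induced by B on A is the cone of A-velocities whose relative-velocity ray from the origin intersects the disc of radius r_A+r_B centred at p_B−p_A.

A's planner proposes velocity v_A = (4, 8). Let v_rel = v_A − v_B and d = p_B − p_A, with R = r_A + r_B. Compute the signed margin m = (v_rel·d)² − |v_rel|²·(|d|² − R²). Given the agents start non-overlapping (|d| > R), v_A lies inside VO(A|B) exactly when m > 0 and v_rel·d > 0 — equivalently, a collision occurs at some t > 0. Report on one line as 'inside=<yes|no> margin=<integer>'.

d = (3, 15),  |d|² = 234;  R = 1+1 = 2,  c = 234−2² = 230
v_rel = (3, 14),  |v_rel|² = 205;  v_rel·d = (3)·(3) + (14)·(15) = 219
205·t² − 438·t + 230 = 0  ⇒  m = 219² − 205·230 = 811
m = 811 > 0,  v_rel·d = 219 > 0  ⇒  inside

inside=yes margin=811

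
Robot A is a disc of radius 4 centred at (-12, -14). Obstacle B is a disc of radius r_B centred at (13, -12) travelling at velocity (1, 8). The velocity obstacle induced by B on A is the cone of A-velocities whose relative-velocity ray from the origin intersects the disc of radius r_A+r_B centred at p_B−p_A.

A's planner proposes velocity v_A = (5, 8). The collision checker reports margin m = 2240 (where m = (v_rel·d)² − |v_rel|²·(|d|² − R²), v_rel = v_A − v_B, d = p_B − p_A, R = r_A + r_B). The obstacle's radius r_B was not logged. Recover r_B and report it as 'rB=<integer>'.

m = 2240
d = (25, 2);  v_rel = (4, 0),  |v_rel|² = 16
v_rel×d = (4)·(2) − (0)·(25) = 8
since m = R²·16 − 8²:  R² = (64 + 2240) / 16 = 144
R = √144 = 12  ⇒  r_B = 12 − 4 = 8

rB=8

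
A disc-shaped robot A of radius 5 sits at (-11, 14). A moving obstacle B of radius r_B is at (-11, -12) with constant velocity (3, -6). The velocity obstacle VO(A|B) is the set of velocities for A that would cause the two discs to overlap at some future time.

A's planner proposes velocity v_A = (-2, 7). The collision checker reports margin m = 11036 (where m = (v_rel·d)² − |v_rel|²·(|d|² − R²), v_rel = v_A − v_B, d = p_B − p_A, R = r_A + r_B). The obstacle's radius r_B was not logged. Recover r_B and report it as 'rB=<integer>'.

m = 11036
d = (0, -26);  v_rel = (-5, 13),  |v_rel|² = 194
v_rel×d = (-5)·(-26) − (13)·(0) = 130
since m = R²·194 − 130²:  R² = (16900 + 11036) / 194 = 144
R = √144 = 12  ⇒  r_B = 12 − 5 = 7

rB=7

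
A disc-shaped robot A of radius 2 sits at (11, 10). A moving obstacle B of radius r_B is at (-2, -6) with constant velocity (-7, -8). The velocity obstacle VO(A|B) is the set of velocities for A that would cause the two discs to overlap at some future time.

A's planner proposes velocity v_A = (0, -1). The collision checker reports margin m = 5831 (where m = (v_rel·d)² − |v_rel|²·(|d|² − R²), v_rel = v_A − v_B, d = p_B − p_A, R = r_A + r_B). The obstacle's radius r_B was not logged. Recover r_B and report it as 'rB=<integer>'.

m = 5831
d = (-13, -16);  v_rel = (7, 7),  |v_rel|² = 98
v_rel×d = (7)·(-16) − (7)·(-13) = -21
since m = R²·98 − (-21)²:  R² = (441 + 5831) / 98 = 64
R = √64 = 8  ⇒  r_B = 8 − 2 = 6

rB=6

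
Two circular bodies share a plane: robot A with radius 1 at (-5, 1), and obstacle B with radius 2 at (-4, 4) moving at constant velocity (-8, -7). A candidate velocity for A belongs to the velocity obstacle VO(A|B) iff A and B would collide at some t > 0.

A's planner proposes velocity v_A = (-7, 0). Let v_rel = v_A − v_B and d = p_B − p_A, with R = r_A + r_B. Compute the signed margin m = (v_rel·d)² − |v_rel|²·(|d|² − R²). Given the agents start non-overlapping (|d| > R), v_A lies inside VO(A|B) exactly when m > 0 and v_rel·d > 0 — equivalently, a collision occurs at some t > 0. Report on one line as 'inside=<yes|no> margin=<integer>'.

d = (1, 3),  |d|² = 10;  R = 1+2 = 3,  c = 10−3² = 1
v_rel = (1, 7),  |v_rel|² = 50;  v_rel·d = (1)·(1) + (7)·(3) = 22
50·t² − 44·t + 1 = 0  ⇒  m = 22² − 50·1 = 434
m = 434 > 0,  v_rel·d = 22 > 0  ⇒  inside

inside=yes margin=434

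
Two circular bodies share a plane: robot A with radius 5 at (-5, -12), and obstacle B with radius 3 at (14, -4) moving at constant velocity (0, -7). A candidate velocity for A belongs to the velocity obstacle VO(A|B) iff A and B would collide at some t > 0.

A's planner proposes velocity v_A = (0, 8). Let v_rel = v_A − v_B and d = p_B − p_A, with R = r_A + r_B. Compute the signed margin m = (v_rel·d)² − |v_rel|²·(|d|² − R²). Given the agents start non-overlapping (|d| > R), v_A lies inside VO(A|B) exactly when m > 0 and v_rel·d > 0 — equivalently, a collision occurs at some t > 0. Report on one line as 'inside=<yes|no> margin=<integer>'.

d = (19, 8),  |d|² = 425;  R = 5+3 = 8,  c = 425−8² = 361
v_rel = (0, 15),  |v_rel|² = 225;  v_rel·d = (0)·(19) + (15)·(8) = 120
225·t² − 240·t + 361 = 0  ⇒  m = 120² − 225·361 = -66825
m = -66825 < 0,  v_rel·d = 120 > 0  ⇒  outside

inside=no margin=-66825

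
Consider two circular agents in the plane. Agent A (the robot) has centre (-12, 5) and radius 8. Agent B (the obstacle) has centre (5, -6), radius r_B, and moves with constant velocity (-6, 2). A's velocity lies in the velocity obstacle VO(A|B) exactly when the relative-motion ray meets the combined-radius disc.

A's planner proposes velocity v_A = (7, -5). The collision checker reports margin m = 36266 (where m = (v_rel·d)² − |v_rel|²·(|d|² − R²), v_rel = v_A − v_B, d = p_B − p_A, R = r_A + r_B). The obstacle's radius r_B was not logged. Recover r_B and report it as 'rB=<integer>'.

m = 36266
d = (17, -11);  v_rel = (13, -7),  |v_rel|² = 218
v_rel×d = (13)·(-11) − (-7)·(17) = -24
since m = R²·218 − (-24)²:  R² = (576 + 36266) / 218 = 169
R = √169 = 13  ⇒  r_B = 13 − 8 = 5

rB=5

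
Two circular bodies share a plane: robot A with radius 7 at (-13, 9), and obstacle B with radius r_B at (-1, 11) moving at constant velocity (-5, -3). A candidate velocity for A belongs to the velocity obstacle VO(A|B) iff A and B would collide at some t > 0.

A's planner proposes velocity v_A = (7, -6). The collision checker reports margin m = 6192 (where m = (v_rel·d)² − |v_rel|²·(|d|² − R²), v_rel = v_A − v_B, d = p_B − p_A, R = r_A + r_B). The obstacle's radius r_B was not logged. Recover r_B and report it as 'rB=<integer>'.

m = 6192
d = (12, 2);  v_rel = (12, -3),  |v_rel|² = 153
v_rel×d = (12)·(2) − (-3)·(12) = 60
since m = R²·153 − 60²:  R² = (3600 + 6192) / 153 = 64
R = √64 = 8  ⇒  r_B = 8 − 7 = 1

rB=1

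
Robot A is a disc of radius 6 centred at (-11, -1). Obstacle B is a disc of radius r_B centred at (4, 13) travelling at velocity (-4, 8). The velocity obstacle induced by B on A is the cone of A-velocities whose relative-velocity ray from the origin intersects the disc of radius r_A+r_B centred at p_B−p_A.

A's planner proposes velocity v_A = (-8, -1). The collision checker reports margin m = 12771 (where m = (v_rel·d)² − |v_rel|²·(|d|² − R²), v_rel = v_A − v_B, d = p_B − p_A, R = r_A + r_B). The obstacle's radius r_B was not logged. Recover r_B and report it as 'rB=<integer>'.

m = 12771
d = (15, 14);  v_rel = (-4, -9),  |v_rel|² = 97
v_rel×d = (-4)·(14) − (-9)·(15) = 79
since m = R²·97 − 79²:  R² = (6241 + 12771) / 97 = 196
R = √196 = 14  ⇒  r_B = 14 − 6 = 8

rB=8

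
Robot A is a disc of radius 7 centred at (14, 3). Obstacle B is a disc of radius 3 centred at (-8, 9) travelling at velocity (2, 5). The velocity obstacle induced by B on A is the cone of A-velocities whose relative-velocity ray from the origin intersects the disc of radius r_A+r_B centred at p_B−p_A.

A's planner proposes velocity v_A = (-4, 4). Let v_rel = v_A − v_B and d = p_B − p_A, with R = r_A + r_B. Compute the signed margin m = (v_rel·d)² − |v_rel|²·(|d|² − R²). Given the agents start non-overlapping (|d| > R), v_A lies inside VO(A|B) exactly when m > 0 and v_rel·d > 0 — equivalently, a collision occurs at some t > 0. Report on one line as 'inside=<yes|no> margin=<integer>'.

d = (-22, 6),  |d|² = 520;  R = 7+3 = 10,  c = 520−10² = 420
v_rel = (-6, -1),  |v_rel|² = 37;  v_rel·d = (-6)·(-22) + (-1)·(6) = 126
37·t² − 252·t + 420 = 0  ⇒  m = 126² − 37·420 = 336
m = 336 > 0,  v_rel·d = 126 > 0  ⇒  inside

inside=yes margin=336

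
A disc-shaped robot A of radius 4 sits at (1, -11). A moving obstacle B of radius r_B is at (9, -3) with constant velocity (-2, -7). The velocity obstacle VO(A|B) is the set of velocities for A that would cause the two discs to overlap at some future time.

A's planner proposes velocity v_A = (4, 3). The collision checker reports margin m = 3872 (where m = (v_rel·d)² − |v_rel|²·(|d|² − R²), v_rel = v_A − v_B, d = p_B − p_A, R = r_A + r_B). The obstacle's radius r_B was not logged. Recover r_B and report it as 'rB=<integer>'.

m = 3872
d = (8, 8);  v_rel = (6, 10),  |v_rel|² = 136
v_rel×d = (6)·(8) − (10)·(8) = -32
since m = R²·136 − (-32)²:  R² = (1024 + 3872) / 136 = 36
R = √36 = 6  ⇒  r_B = 6 − 4 = 2

rB=2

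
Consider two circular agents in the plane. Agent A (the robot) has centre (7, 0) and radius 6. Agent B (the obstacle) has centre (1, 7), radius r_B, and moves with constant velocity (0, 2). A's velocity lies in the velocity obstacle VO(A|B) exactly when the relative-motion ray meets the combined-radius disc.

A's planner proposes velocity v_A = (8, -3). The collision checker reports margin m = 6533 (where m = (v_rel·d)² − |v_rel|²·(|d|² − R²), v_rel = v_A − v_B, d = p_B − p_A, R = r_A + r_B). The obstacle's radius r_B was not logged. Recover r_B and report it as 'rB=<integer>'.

m = 6533
d = (-6, 7);  v_rel = (8, -5),  |v_rel|² = 89
v_rel×d = (8)·(7) − (-5)·(-6) = 26
since m = R²·89 − 26²:  R² = (676 + 6533) / 89 = 81
R = √81 = 9  ⇒  r_B = 9 − 6 = 3

rB=3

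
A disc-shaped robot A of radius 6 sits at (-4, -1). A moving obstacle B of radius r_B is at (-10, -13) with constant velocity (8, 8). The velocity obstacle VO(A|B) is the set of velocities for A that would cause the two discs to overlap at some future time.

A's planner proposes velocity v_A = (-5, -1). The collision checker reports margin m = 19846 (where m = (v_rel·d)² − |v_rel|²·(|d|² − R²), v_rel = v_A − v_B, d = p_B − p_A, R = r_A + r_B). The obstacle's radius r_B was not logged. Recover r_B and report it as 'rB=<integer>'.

m = 19846
d = (-6, -12);  v_rel = (-13, -9),  |v_rel|² = 250
v_rel×d = (-13)·(-12) − (-9)·(-6) = 102
since m = R²·250 − 102²:  R² = (10404 + 19846) / 250 = 121
R = √121 = 11  ⇒  r_B = 11 − 6 = 5

rB=5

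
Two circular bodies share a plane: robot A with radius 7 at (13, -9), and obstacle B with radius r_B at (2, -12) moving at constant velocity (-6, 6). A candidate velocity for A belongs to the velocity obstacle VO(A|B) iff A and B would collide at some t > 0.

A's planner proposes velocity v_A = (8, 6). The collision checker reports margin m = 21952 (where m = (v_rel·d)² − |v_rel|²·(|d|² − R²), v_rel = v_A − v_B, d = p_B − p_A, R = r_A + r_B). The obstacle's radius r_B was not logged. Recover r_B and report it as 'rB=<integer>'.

m = 21952
d = (-11, -3);  v_rel = (14, 0),  |v_rel|² = 196
v_rel×d = (14)·(-3) − (0)·(-11) = -42
since m = R²·196 − (-42)²:  R² = (1764 + 21952) / 196 = 121
R = √121 = 11  ⇒  r_B = 11 − 7 = 4

rB=4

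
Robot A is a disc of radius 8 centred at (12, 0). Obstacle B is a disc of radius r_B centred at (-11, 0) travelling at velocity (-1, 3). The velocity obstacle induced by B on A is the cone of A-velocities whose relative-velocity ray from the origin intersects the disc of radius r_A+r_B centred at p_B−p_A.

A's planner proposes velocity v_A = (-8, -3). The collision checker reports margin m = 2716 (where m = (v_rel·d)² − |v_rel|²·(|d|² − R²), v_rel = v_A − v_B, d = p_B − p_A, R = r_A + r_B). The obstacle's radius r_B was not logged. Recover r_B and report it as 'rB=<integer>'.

m = 2716
d = (-23, 0);  v_rel = (-7, -6),  |v_rel|² = 85
v_rel×d = (-7)·(0) − (-6)·(-23) = -138
since m = R²·85 − (-138)²:  R² = (19044 + 2716) / 85 = 256
R = √256 = 16  ⇒  r_B = 16 − 8 = 8

rB=8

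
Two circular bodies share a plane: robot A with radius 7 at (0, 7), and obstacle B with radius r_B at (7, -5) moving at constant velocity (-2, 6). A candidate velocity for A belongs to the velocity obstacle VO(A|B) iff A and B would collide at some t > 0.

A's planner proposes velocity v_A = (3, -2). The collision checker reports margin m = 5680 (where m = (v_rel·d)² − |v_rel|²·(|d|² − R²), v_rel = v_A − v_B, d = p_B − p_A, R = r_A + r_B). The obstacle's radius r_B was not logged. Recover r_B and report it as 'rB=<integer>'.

m = 5680
d = (7, -12);  v_rel = (5, -8),  |v_rel|² = 89
v_rel×d = (5)·(-12) − (-8)·(7) = -4
since m = R²·89 − (-4)²:  R² = (16 + 5680) / 89 = 64
R = √64 = 8  ⇒  r_B = 8 − 7 = 1

rB=1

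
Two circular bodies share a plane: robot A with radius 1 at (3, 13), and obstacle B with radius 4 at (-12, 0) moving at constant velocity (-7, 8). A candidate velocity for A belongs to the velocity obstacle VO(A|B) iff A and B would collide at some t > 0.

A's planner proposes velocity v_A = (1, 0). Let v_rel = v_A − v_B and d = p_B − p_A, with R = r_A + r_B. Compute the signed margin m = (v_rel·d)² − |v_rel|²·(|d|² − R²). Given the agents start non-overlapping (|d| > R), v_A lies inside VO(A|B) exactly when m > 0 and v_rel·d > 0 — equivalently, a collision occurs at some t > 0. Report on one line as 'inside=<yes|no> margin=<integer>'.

d = (-15, -13),  |d|² = 394;  R = 1+4 = 5,  c = 394−5² = 369
v_rel = (8, -8),  |v_rel|² = 128;  v_rel·d = (8)·(-15) + (-8)·(-13) = -16
128·t² + 32·t + 369 = 0  ⇒  m = (-16)² − 128·369 = -46976
m = -46976 < 0,  v_rel·d = -16 < 0  ⇒  outside

inside=no margin=-46976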